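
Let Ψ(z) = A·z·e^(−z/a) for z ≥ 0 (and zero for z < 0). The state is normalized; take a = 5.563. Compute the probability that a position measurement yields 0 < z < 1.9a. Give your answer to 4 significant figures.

P ≈ 0.7311

The probability is P = ∫ |Ψ|² dz over [0, 1.9a].
The normalization integral ∫|Ψ|²dz over the whole domain equals a^3/4·A², and A² cancels in the ratio.
In terms of u = z/a (A² and the length scale cancel between numerator and denominator), P = [∫_{0}^{1.9} u^2·e^(-2·u) du] / [∫_{0}^{∞} u^2·e^(-2·u) du].
An antiderivative of u^2·e^(-2·u) is -(2·u^2 + 2·u + 1)·e^(-2·u)/4; evaluating from 0 to 1.9 gives 1/4 - 601·e^(-19/5)/200, while the full integral is 1/4.
Evaluating gives P = 0.73110.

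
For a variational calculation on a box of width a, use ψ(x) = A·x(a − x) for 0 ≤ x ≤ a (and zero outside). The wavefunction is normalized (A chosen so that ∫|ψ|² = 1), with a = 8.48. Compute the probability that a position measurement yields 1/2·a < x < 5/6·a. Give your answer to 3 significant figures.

P = ∫_{1/2·a}^{5/6·a} |ψ(x)|² dx.
The normalization integral ∫|ψ|²dx over the whole domain equals a^5/30·A², and A² cancels in the ratio.
Let u = x/a; then A² and the length scale cancel, so P = ∫_{1/2}^{5/6} u^2·(1 - u)^2 du ÷ ∫_{0}^{1} u^2·(1 - u)^2 du.
Using ∫ u^2·(1 - u)^2 du = u^3·(6·u^2 - 15·u + 10)/30, the numerator is ≈ 0.015484 and the denominator is 1/30.
Evaluating gives P = 301/648.

P ≈ 0.465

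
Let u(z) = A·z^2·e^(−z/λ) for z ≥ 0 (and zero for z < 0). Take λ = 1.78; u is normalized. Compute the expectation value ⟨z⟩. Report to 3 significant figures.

⟨z⟩ ≈ 4.45

⟨z⟩ = ∫ z |u|² dz over the full domain.
Recall ∫₀^∞ z^m e^(−z/β) dz = m!·β^(m+1), the ratio of the moment integral to the normalization integral gives ⟨z⟩ = 5·λ/2.
With λ = 1.78, ⟨z⟩ = 4.450.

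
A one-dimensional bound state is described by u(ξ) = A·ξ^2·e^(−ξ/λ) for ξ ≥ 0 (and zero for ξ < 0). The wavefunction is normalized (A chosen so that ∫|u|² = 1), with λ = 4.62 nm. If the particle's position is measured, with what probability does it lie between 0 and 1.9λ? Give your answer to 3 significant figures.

|u|² is the probability density, so P = ∫_{0}^{1.9λ} |u|² dξ.
The normalization integral ∫|u|²dξ over the whole domain equals 3·λ^5/4·A², and A² cancels in the ratio.
In terms of t = ξ/λ (A² and the length scale cancel between numerator and denominator), P = [∫_{0}^{1.9} t^4·e^(-2·t) dt] / [∫_{0}^{∞} t^4·e^(-2·t) dt].
An antiderivative of t^4·e^(-2·t) is -(t^4/2 + t^3 + 3·t^2/2 + 3·t/2 + 3/4)·e^(-2·t); evaluating from 0 to 1.9 gives ≈ 0.24912, while the full integral is 3/4.
The result is P = 0.3322.

P ≈ 0.332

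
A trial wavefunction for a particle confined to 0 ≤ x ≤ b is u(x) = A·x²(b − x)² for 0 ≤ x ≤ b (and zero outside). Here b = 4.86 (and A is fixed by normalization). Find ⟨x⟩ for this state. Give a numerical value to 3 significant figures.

⟨x⟩ ≈ 2.43

The expectation value is the |u|²-weighted average of x: ∫ x|u|² dx.
Expanding the polynomial and integrating term by term, evaluating both integrals, ⟨x⟩ = b/2.
Putting b = 4.86 gives 2.430.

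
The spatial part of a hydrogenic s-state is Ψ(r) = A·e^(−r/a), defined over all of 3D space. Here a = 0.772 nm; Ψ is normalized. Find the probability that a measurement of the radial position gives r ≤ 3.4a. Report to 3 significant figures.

Integrate the radial probability density 4πr²|Ψ|² over r ≤ 3.4a.
The full normalization integral is A²·[π·a^3] = 1, fixing A².
Substituting u = r/a, A², 4π and the length scale all cancel in the ratio: P = ∫_{0}^{3.4} u^2·e^(-2·u) du / ∫_{0}^{∞} u^2·e^(-2·u) du.
An antiderivative of u^2·e^(-2·u) is -(2·u^2 + 2·u + 1)·e^(-2·u)/4; evaluating from 0 to 3.4 gives 1/4 - 773·e^(-34/5)/100, while the full integral is 1/4.
Taking the ratio yields P = 0.9656.

P ≈ 0.966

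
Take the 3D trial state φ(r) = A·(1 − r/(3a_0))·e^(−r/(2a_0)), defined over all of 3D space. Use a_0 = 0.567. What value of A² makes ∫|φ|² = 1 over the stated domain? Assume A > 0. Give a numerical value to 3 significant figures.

The normalization condition is ∫|φ|² 4πr² dr = 1 from 0 to ∞.
(Spherical symmetry: dV = 4πr² dr.)
∫|φ|² 4πr² dr = A²·(8·π·a_0^3/3).
So A² = (8·π·a_0^3/3)^(−1).
Plugging in a_0 = 0.567 yields A = 0.8092.

A^2 ≈ 0.655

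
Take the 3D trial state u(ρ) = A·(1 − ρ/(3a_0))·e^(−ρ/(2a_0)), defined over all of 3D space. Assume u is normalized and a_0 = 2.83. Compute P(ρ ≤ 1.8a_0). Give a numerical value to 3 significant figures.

P = ∫ |u|² 4πρ² dρ over ρ ≤ 1.8a_0.
A² is fixed by ∫₀^∞ 4πρ²|u|² dρ = 1, i.e. A² = (8·π·a_0^3/3)^(−1).
Let t = ρ/a_0; then A², 4π and the length scale all cancel, so P = ∫_{0}^{1.8} t^2·(1 - t/3)^2·e^(-t) dt ÷ ∫_{0}^{∞} t^2·(1 - t/3)^2·e^(-t) dt.
Using ∫ t^2·(1 - t/3)^2·e^(-t) dt = (-t^4 + 2·t^3 - 3·t^2 - 6·t - 6)·e^(-t)/9, the numerator is 2/3 - 5282·e^(-9/5)/1875 and the denominator is 2/3.
This evaluates to P = 0.3015.

P ≈ 0.302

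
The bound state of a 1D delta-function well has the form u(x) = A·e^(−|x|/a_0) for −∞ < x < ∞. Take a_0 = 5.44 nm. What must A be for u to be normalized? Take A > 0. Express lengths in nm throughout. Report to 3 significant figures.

Require ∫ |u|² dx = 1 over the whole domain.
Carrying out the integral gives A² · a_0.
Plugging in a_0 = 5.44 yields A = 0.4287.

A ≈ 0.429 nm^(-1/2)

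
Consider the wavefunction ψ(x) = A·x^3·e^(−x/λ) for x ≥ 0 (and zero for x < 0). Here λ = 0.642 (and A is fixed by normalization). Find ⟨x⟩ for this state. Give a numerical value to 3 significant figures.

The expectation value is the |ψ|²-weighted average of x: ∫ x|ψ|² dx.
Evaluating both integrals, ⟨x⟩ = 7·λ/2.
With λ = 0.642, ⟨x⟩ = 2.247.

⟨x⟩ ≈ 2.25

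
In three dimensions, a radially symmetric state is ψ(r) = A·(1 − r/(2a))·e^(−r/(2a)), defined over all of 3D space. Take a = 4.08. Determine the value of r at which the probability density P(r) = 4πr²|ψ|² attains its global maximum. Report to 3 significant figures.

Set d/dr [P(r) = 4πr²|ψ|²] = 0 and solve for r > 0.
This gives r = a·(√(5) + 3).
With a = 4.08, the most probable radial distance is 21.36.

r ≈ 21.4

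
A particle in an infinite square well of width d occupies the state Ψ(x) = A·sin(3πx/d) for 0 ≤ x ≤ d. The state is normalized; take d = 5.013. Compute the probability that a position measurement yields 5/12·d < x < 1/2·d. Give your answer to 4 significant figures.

P = ∫_{5/12·d}^{1/2·d} |Ψ(x)|² dx.
Since A² = 1/(d/2), this is the region integral divided by the full normalization integral.
Substituting u = x/d, A² and the length scale cancel in the ratio: P = ∫_{5/12}^{1/2} sin(3·π·u)^2 du / ∫_{0}^{1} sin(3·π·u)^2 du.
Using ∫ sin(3·π·u)^2 du = u/2 - sin(6·π·u)/(12·π), the numerator is 1/(12·π) + 1/24 and the denominator is 1/2.
The result is P = (2 + π)/(12·π).

P ≈ 0.1364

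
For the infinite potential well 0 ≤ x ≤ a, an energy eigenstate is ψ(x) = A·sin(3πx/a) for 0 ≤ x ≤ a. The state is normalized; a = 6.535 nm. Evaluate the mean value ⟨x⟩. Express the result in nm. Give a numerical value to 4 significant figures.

⟨x⟩ = ∫ x |ψ|² dx over the full domain.
The ratio of the moment integral to the normalization integral gives ⟨x⟩ = a/2.
Putting a = 6.535 gives 3.2675.

⟨x⟩ ≈ 3.268 nm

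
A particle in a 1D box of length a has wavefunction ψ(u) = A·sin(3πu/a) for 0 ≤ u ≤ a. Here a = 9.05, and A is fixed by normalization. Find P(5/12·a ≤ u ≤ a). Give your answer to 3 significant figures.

P ≈ 0.636

P = ∫_{5/12·a}^{a} |ψ(u)|² du.
Since A² = 1/(a/2), this is the region integral divided by the full normalization integral.
In terms of t = u/a (A² and the length scale cancel between numerator and denominator), P = [∫_{5/12}^{1} sin(3·π·t)^2 dt] / [∫_{0}^{1} sin(3·π·t)^2 dt].
An antiderivative of sin(3·π·t)^2 is t/2 - sin(6·π·t)/(12·π); evaluating from 5/12 to 1 gives 1/(12·π) + 7/24, while the full integral is 1/2.
This works out to P = (2 + 7·π)/(12·π).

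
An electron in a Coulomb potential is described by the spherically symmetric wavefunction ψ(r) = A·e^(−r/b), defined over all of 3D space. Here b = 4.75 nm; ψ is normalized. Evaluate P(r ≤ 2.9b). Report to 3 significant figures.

Integrate the radial probability density 4πr²|ψ|² over r ≤ 2.9b.
A² is fixed by ∫₀^∞ 4πr²|ψ|² dr = 1, i.e. A² = (π·b^3)^(−1).
Substituting u = r/b, A², 4π and the length scale all cancel in the ratio: P = ∫_{0}^{2.9} u^2·e^(-2·u) du / ∫_{0}^{∞} u^2·e^(-2·u) du.
Using ∫ u^2·e^(-2·u) du = -(2·u^2 + 2·u + 1)·e^(-2·u)/4, the numerator is 1/4 - 1181·e^(-29/5)/200 and the denominator is 1/4.
This evaluates to P = 0.9285.

P ≈ 0.928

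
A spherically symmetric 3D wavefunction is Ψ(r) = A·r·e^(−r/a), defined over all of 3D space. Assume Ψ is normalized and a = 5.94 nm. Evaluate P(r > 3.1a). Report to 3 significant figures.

P = ∫ |Ψ|² 4πr² dr over r > 3.1a.
Normalization gives A² = 1/(3·π·a^5).
In terms of u = r/a (A², 4π and the length scale all cancel between numerator and denominator), P = [∫_{3.1}^{∞} u^4·e^(-2·u) du] / [∫_{0}^{∞} u^4·e^(-2·u) du].
An antiderivative of u^4·e^(-2·u) is -(u^4/2 + u^3 + 3·u^2/2 + 3·u/2 + 3/4)·e^(-2·u); evaluating from 3.1 to ∞ gives ≈ 0.19438, while the full integral is 3/4.
The region integral divided by the full integral gives P = 0.2592.

P ≈ 0.259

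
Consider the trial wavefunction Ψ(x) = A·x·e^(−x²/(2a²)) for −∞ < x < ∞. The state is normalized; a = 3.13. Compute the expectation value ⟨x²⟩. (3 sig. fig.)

⟨x^2⟩ ≈ 14.7

The expectation value is the |Ψ|²-weighted average of x^2: ∫ x^2|Ψ|² dx.
Differentiating ∫e^(−αx²) dx = √(π/α) under α to get the higher moments, the ratio of the moment integral to the normalization integral gives ⟨x²⟩ = 3·a^2/2.
Putting a = 3.13 gives 14.70.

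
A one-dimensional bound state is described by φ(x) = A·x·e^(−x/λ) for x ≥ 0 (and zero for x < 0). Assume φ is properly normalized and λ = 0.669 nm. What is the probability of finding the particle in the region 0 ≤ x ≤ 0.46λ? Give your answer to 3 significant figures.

P ≈ 0.0662

|φ|² is the probability density, so P = ∫_{0}^{0.46λ} |φ|² dx.
Since A² = 1/(λ^3/4), this is the region integral divided by the full normalization integral.
In terms of u = x/λ (A² and the length scale cancel between numerator and denominator), P = [∫_{0}^{0.46} u^2·e^(-2·u) du] / [∫_{0}^{∞} u^2·e^(-2·u) du].
Using ∫ u^2·e^(-2·u) du = -(2·u^2 + 2·u + 1)·e^(-2·u)/4, the numerator is 1/4 - 2929·e^(-23/25)/5000 and the denominator is 1/4.
Taking the ratio, P = 0.06619.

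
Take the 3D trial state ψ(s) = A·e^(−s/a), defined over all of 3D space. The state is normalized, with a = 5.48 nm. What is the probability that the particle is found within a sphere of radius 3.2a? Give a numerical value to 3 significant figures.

P = ∫ |ψ|² 4πs² ds over s ≤ 3.2a.
A² is fixed by ∫₀^∞ 4πs²|ψ|² ds = 1, i.e. A² = (π·a^3)^(−1).
In terms of u = s/a (A², 4π and the length scale all cancel between numerator and denominator), P = [∫_{0}^{3.2} u^2·e^(-2·u) du] / [∫_{0}^{∞} u^2·e^(-2·u) du].
Using ∫ u^2·e^(-2·u) du = -(2·u^2 + 2·u + 1)·e^(-2·u)/4, the numerator is 1/4 - 697·e^(-32/5)/100 and the denominator is 1/4.
Taking the ratio yields P = 0.9537.

P ≈ 0.954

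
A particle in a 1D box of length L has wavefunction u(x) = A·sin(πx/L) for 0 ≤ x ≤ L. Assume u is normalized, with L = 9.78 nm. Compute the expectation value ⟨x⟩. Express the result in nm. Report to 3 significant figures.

⟨x⟩ = ∫ x |u|² dx over the full domain.
Since the A² factors cancel between numerator and denominator, ⟨x⟩ = L/2.
Putting L = 9.78 gives 4.890.

⟨x⟩ ≈ 4.89 nm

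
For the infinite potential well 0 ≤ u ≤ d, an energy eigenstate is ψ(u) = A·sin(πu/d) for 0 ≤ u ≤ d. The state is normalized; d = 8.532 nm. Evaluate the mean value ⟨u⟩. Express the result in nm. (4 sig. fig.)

⟨u⟩ = ∫ u |ψ|² du over the full domain.
With ∫₀^d sin²(nπu/d) du = d/2, since the A² factors cancel between numerator and denominator, ⟨u⟩ = d/2.
Putting d = 8.532 gives 4.2660.

⟨u⟩ ≈ 4.266 nm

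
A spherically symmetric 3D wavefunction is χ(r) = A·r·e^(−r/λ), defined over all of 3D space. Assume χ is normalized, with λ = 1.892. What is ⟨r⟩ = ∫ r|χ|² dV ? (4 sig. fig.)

⟨r⟩ = ∫ r |χ|² 4πr² dr over the full domain.
The ratio of the moment integral to the normalization integral gives ⟨r⟩ = 5·λ/2.
With λ = 1.892, ⟨r⟩ = 4.7300.

⟨r⟩ ≈ 4.730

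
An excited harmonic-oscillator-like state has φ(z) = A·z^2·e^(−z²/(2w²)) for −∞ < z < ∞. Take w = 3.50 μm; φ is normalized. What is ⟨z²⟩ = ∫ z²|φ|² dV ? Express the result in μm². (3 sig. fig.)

By definition ⟨z²⟩ = ∫ z^2 |φ(z)|² dz.
Differentiating ∫e^(−αz²) dz = √(π/α) under α to get the higher moments, the ratio of the moment integral to the normalization integral gives ⟨z²⟩ = 5·w^2/2.
Putting w = 3.50 gives 30.63.

⟨z^2⟩ ≈ 30.6 μm^2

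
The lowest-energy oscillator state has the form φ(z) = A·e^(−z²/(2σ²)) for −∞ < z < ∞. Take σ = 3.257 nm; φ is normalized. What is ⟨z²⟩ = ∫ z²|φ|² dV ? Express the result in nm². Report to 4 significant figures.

⟨z²⟩ = ∫ z^2 |φ|² dz over the full domain.
The ratio of the moment integral to the normalization integral gives ⟨z²⟩ = σ^2/2.
With σ = 3.257, ⟨z^2⟩ = 5.3040.

⟨z^2⟩ ≈ 5.304 nm^2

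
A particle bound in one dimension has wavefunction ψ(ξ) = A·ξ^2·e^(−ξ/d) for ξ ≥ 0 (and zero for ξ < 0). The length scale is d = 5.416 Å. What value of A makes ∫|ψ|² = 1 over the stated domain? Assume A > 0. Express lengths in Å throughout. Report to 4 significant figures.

Require ∫ |ψ|² dξ = 1 over the whole domain.
With ψ = A·ξ^2·e^(−ξ/d), the integral evaluates to A²·[3·d^5/4].
Setting this equal to 1 gives A² = 1/(3·d^5/4).
With d = 5.416: A² = 0.00028612 and A = 0.016915.

A ≈ 0.01692 Å^(-5/2)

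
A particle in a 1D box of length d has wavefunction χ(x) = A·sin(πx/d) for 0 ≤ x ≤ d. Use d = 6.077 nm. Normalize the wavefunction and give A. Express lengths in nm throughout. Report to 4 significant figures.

A ≈ 0.5737 nm^(-1/2)

The normalization condition is ∫|χ|² dx = 1 from 0 to d.
Using sin²θ = (1 − cos 2θ)/2, carrying out the integral gives A² · d/2.
Plugging in d = 6.077 yields A = 0.57368.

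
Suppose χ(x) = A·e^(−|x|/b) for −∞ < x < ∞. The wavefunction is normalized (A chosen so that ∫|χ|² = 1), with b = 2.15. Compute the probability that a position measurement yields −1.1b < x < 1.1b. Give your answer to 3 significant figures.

|χ|² is the probability density, so P = ∫_{−1.1b}^{1.1b} |χ|² dx.
Since A² = 1/(b), this is the region integral divided by the full normalization integral.
By symmetry take twice the x ≥ 0 contribution in numerator and denominator; the 2's cancel. Let u = x/b; then A² and the length scale cancel, so P = ∫_{0}^{1.1} e^(-2·u) du ÷ ∫_{0}^{∞} e^(-2·u) du.
Using ∫ e^(-2·u) du = -e^(-2·u)/2, the numerator is 1/2 - e^(-11/5)/2 and the denominator is 1/2.
Taking the ratio, P = 0.8892.

P ≈ 0.889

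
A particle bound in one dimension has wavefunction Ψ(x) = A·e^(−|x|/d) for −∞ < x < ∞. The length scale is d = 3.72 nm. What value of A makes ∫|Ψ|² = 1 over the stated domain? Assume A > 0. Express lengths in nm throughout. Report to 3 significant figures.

We need A² ∫|f|² dx = 1, taking the integral from −∞ to ∞.
Recall ∫₀^∞ x^m e^(−x/β) dx = m!·β^(m+1), with Ψ = A·e^(−|x|/d), the integral evaluates to A²·[d].
Hence A² = 1/[d].
Substituting d = 3.72 gives A² = 0.2688, so A = 0.5185.

A ≈ 0.518 nm^(-1/2)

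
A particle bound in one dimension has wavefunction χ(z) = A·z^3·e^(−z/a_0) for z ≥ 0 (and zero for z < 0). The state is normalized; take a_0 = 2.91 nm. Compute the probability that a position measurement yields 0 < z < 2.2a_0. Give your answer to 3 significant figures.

P = ∫_{0}^{2.2a_0} |χ(z)|² dz.
The normalization integral ∫|χ|²dz over the whole domain equals 45·a_0^7/8·A², and A² cancels in the ratio.
Let u = z/a_0; then A² and the length scale cancel, so P = ∫_{0}^{2.2} u^6·e^(-2·u) du ÷ ∫_{0}^{∞} u^6·e^(-2·u) du.
An antiderivative of u^6·e^(-2·u) is -(4·u^6 + 12·u^5 + 30·u^4 + 60·u^3 + 90·u^2 + 90·u + 45)·e^(-2·u)/8; evaluating from 0 to 2.2 gives ≈ 0.87950, while the full integral is 45/8.
Taking the ratio, P = 0.1564.

P ≈ 0.156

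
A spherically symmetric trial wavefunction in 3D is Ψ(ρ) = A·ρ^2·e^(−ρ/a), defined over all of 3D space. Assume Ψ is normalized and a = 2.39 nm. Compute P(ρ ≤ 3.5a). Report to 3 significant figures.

P ≈ 0.550

With dV = 4πρ²dρ, the probability is ∫|Ψ|² dV over ρ ≤ 3.5a.
The full normalization integral is A²·[45·π·a^7/2] = 1, fixing A².
Substituting u = ρ/a, A², 4π and the length scale all cancel in the ratio: P = ∫_{0}^{3.5} u^6·e^(-2·u) du / ∫_{0}^{∞} u^6·e^(-2·u) du.
Using ∫ u^6·e^(-2·u) du = -(4·u^6 + 12·u^5 + 30·u^4 + 60·u^3 + 90·u^2 + 90·u + 45)·e^(-2·u)/8, the numerator is ≈ 3.0954 and the denominator is 45/8.
Taking the ratio yields P = 0.5503.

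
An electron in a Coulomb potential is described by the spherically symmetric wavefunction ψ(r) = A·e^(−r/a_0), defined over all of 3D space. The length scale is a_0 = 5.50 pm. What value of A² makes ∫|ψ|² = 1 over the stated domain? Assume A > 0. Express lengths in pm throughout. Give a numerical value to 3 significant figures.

We need A² ∫|f|² 4πr² dr = 1, taking the integral from 0 to ∞.
In 3D with spherical symmetry the volume element is 4πr² dr.
With ∫₀^∞ r^2 e^(−αr) dr = 2!/α^3, ∫|ψ|² 4πr² dr = A²·(π·a_0^3).
So A² = (π·a_0^3)^(−1).
Substituting a_0 = 5.50 gives A² = 0.001913, so A = 0.04374.

A^2 ≈ 0.00191 pm^(-3)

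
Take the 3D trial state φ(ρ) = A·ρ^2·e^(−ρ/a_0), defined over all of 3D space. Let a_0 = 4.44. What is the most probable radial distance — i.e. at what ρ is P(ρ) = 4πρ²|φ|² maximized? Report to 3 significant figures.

ρ ≈ 13.3

Set d/dρ [P(ρ) = 4πρ²|φ|²] = 0 and solve for ρ > 0.
This gives ρ = 3·a_0.
With a_0 = 4.44, the most probable radial distance is 13.32.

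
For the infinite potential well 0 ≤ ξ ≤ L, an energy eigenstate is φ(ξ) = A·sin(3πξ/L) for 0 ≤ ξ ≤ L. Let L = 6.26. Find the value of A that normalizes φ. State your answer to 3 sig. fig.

A ≈ 0.565

We need A² ∫|f|² dξ = 1, taking the integral from 0 to L.
Using sin²θ = (1 − cos 2θ)/2, the integral (without the A² prefactor) comes out to L/2.
So A² = (L/2)^(−1).
Substituting L = 6.26 gives A² = 0.3195, so A = 0.5652.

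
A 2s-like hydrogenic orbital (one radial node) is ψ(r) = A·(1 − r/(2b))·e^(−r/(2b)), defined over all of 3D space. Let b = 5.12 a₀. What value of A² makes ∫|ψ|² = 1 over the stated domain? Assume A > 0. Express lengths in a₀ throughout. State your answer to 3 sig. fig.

Normalization requires ∫|ψ|² 4πr² dr = 1, integrated from 0 to ∞.
With ψ = A·(1 − r/(2b))·e^(−r/(2b)), the integral evaluates to A²·[8·π·b^3].
Hence A² = 1/[8·π·b^3].
With b = 5.12: A² = 0.0002964 and A = 0.01722.

A^2 ≈ 0.000296 a₀^(-3)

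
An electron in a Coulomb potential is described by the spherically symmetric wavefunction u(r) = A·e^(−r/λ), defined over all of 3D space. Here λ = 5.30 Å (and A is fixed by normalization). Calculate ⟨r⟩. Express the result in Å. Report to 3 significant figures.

⟨r⟩ = ∫ r |u|² 4πr² dr over the full domain.
Since the A² factors cancel between numerator and denominator, ⟨r⟩ = 3·λ/2.
Putting λ = 5.30 gives 7.950.

⟨r⟩ ≈ 7.95 Å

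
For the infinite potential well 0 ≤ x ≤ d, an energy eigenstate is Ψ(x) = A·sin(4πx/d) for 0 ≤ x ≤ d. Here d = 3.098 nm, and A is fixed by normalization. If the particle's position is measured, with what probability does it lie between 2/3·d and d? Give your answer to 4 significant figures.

The probability is P = ∫ |Ψ|² dx over [2/3·d, d].
Since A² = 1/(d/2), this is the region integral divided by the full normalization integral.
Let u = x/d; then A² and the length scale cancel, so P = ∫_{2/3}^{1} sin(4·π·u)^2 du ÷ ∫_{0}^{1} sin(4·π·u)^2 du.
With ∫ sin(4·π·u)^2 du = u/2 - sin(4·π·u)·cos(4·π·u)/(8·π) + C, the region integral is -√(3)/(32·π) + 1/6 and the full one is 1/2.
Evaluating gives P = (-√(3)/16 + π/3)/π.

P ≈ 0.2989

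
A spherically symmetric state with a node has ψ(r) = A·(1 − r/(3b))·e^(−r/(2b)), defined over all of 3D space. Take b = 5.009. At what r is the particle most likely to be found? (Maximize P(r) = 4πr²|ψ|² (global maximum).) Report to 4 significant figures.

r ≈ 5.009

Differentiate P(r) = 4πr²|ψ|² with respect to r and set to zero.
Solving yields r = b.
With b = 5.009, the most probable radial distance is 5.0090.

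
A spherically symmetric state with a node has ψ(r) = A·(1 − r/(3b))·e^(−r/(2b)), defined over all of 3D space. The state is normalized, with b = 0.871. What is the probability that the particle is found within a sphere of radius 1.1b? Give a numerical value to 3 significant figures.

P = ∫ |ψ|² 4πr² dr over r ≤ 1.1b.
A² is fixed by ∫₀^∞ 4πr²|ψ|² dr = 1, i.e. A² = (8·π·b^3/3)^(−1).
Substituting u = r/b, A², 4π and the length scale all cancel in the ratio: P = ∫_{0}^{1.1} u^2·(1 - u/3)^2·e^(-u) du / ∫_{0}^{∞} u^2·(1 - u/3)^2·e^(-u) du.
With ∫ u^2·(1 - u/3)^2·e^(-u) du = (-u^4 + 2·u^3 - 3·u^2 - 6·u - 6)·e^(-u)/9 + C, the region integral is ≈ 0.11069 and the full one is 2/3.
Taking the ratio yields P = 0.1660.

P ≈ 0.166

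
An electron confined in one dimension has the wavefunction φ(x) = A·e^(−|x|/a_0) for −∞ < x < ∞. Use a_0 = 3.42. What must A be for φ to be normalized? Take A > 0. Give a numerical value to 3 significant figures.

The normalization condition is ∫|φ|² dx = 1 from −∞ to ∞.
With φ = A·e^(−|x|/a_0), the integral evaluates to A²·[a_0].
Substituting a_0 = 3.42 gives A² = 0.2924, so A = 0.5407.

A ≈ 0.541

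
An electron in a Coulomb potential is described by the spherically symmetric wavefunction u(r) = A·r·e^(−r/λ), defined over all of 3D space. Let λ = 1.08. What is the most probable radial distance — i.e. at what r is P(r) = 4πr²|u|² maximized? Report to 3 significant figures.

Set d/dr [P(r) = 4πr²|u|²] = 0 and solve for r > 0.
This gives r = 2·λ.
With λ = 1.08, the most probable radial distance is 2.160.

r ≈ 2.16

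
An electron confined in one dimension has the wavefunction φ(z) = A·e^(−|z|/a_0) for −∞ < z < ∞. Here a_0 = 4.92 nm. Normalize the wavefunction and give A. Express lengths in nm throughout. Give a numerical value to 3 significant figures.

A ≈ 0.451 nm^(-1/2)

We need A² ∫|f|² dz = 1, taking the integral from −∞ to ∞.
Recall ∫₀^∞ z^m e^(−z/β) dz = m!·β^(m+1), carrying out the integral gives A² · a_0.
Hence A² = 1/[a_0].
Plugging in a_0 = 4.92 yields A = 0.4508.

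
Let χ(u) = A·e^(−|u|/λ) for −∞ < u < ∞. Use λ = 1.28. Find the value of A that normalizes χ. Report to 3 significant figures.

Require ∫ |χ|² du = 1 over the whole domain.
Carrying out the integral gives A² · λ.
Setting this equal to 1 gives A² = 1/(λ).
Substituting λ = 1.28 gives A² = 0.7813, so A = 0.8839.

A ≈ 0.884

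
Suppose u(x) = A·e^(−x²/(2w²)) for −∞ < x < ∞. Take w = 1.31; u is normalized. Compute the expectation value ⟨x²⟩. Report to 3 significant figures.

⟨x²⟩ = ∫ x^2 |u|² dx over the full domain.
Differentiating ∫e^(−αx²) dx = √(π/α) under α to get the higher moments, the ratio of the moment integral to the normalization integral gives ⟨x²⟩ = w^2/2.
Putting w = 1.31 gives 0.8581.

⟨x^2⟩ ≈ 0.858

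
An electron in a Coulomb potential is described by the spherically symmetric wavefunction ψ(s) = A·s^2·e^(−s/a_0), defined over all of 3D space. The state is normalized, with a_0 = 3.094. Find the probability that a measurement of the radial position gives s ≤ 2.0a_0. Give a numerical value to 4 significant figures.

P ≈ 0.1107

Integrate the radial probability density 4πs²|ψ|² over s ≤ 2.0a_0.
A² is fixed by ∫₀^∞ 4πs²|ψ|² ds = 1, i.e. A² = (45·π·a_0^7/2)^(−1).
Substituting u = s/a_0, A², 4π and the length scale all cancel in the ratio: P = ∫_{0}^{2.0} u^6·e^(-2·u) du / ∫_{0}^{∞} u^6·e^(-2·u) du.
Using ∫ u^6·e^(-2·u) du = -(4·u^6 + 12·u^5 + 30·u^4 + 60·u^3 + 90·u^2 + 90·u + 45)·e^(-2·u)/8, the numerator is 45/8 - 2185·e^(-4)/8 and the denominator is 45/8.
Taking the ratio yields P = 0.11067.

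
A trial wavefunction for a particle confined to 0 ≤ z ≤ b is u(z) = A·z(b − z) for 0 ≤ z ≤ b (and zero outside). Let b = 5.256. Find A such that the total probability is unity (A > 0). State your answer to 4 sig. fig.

Normalization requires ∫|u|² dz = 1, integrated from 0 to b.
Expanding the polynomial and integrating term by term, carrying out the integral gives A² · b^5/30.
So A² = (b^5/30)^(−1).
Plugging in b = 5.256 yields A = 0.086481.

A ≈ 0.08648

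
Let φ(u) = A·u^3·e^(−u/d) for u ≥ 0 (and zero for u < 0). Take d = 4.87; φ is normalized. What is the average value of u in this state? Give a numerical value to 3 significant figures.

By definition ⟨u⟩ = ∫ u |φ(u)|² du.
Evaluating both integrals, ⟨u⟩ = 7·d/2.
With d = 4.87, ⟨u⟩ = 17.05.

⟨u⟩ ≈ 17.0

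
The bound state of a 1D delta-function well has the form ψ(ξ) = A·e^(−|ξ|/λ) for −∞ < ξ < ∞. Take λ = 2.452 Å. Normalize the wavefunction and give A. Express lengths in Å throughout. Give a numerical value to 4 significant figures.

We need A² ∫|f|² dξ = 1, taking the integral from −∞ to ∞.
The integral (without the A² prefactor) comes out to λ.
Plugging in λ = 2.452 yields A = 0.63862.

A ≈ 0.6386 Å^(-1/2)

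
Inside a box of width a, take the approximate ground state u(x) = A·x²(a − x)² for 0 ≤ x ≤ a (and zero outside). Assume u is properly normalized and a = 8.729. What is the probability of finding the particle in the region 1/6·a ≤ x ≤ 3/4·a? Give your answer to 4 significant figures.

P ≈ 0.9421

|u|² is the probability density, so P = ∫_{1/6·a}^{3/4·a} |u|² dx.
With A² fixed by ∫|u|² = 1, i.e. A² = (a^9/630)^(−1), substitute and integrate.
Substituting t = x/a, A² and the length scale cancel in the ratio: P = ∫_{1/6}^{3/4} t^4·(1 - t)^4 dt / ∫_{0}^{1} t^4·(1 - t)^4 dt.
An antiderivative of t^4·(1 - t)^4 is t^5·(70·t^4 - 315·t^3 + 540·t^2 - 420·t + 126)/630; evaluating from 1/6 to 3/4 gives ≈ 0.00149543, while the full integral is 1/630.
The result is P = 0.94212.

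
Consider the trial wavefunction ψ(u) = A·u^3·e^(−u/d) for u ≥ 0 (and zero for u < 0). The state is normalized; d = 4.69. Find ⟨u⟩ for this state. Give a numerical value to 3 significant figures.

⟨u⟩ = ∫ u |ψ|² du over the full domain.
The ratio of the moment integral to the normalization integral gives ⟨u⟩ = 7·d/2.
Putting d = 4.69 gives 16.42.

⟨u⟩ ≈ 16.4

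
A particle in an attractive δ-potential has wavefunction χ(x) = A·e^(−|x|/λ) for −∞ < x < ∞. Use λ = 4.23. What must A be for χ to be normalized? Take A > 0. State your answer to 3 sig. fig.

Normalization requires ∫|χ|² dx = 1, integrated from −∞ to ∞.
Recall ∫₀^∞ x^m e^(−x/β) dx = m!·β^(m+1), with χ = A·e^(−|x|/λ), the integral evaluates to A²·[λ].
Setting this equal to 1 gives A² = 1/(λ).
Plugging in λ = 4.23 yields A = 0.4862.

A ≈ 0.486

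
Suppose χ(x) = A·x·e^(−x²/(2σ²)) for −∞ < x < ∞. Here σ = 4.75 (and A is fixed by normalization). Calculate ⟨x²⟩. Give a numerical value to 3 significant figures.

⟨x^2⟩ ≈ 33.8

The expectation value is the |χ|²-weighted average of x^2: ∫ x^2|χ|² dx.
Using the Gaussian integral ∫_{−∞}^{∞} e^(−αx²) dx = √(π/α), the ratio of the moment integral to the normalization integral gives ⟨x²⟩ = 3·σ^2/2.
With σ = 4.75, ⟨x^2⟩ = 33.84.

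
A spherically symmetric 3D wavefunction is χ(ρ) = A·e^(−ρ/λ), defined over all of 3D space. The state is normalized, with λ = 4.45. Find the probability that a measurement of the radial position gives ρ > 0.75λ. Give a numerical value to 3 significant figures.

P ≈ 0.809

With dV = 4πρ²dρ, the probability is ∫|χ|² dV over ρ > 0.75λ.
The full normalization integral is A²·[π·λ^3] = 1, fixing A².
Let u = ρ/λ; then A², 4π and the length scale all cancel, so P = ∫_{0.75}^{∞} u^2·e^(-2·u) du ÷ ∫_{0}^{∞} u^2·e^(-2·u) du.
With ∫ u^2·e^(-2·u) du = -(2·u^2 + 2·u + 1)·e^(-2·u)/4 + C, the region integral is 29·e^(-3/2)/32 and the full one is 1/4.
Taking the ratio yields P = 0.8088.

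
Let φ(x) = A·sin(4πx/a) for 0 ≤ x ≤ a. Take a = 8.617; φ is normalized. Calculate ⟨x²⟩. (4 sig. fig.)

The expectation value is the |φ|²-weighted average of x^2: ∫ x^2|φ|² dx.
Using sin²θ = (1 − cos 2θ)/2, since the A² factors cancel between numerator and denominator, ⟨x²⟩ = -a^2/(32·π^2) + a^2/3.
Putting a = 8.617 gives 24.516.

⟨x^2⟩ ≈ 24.52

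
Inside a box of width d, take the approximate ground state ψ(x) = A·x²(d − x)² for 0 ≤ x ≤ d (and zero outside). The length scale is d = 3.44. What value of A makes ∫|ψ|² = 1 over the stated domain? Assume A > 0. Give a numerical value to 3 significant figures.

A ≈ 0.0966

We need A² ∫|f|² dx = 1, taking the integral from 0 to d.
∫|ψ|² dx = A²·(d^9/630).
Hence A² = 1/[d^9/630].
Plugging in d = 3.44 yields A = 0.09664.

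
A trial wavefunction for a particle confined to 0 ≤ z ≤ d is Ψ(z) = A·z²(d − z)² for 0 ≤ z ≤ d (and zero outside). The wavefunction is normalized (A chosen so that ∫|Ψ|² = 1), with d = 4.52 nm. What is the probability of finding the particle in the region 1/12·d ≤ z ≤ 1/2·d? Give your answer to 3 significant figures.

P ≈ 0.500

The probability is P = ∫ |Ψ|² dz over [1/12·d, 1/2·d].
The normalization integral ∫|Ψ|²dz over the whole domain equals d^9/630·A², and A² cancels in the ratio.
Let u = z/d; then A² and the length scale cancel, so P = ∫_{1/12}^{1/2} u^4·(1 - u)^4 du ÷ ∫_{0}^{1} u^4·(1 - u)^4 du.
With ∫ u^4·(1 - u)^4 du = u^5·(70·u^4 - 315·u^3 + 540·u^2 - 420·u + 126)/630 + C, the region integral is ≈ 0.00079305 and the full one is 1/630.
This works out to P = 0.4996.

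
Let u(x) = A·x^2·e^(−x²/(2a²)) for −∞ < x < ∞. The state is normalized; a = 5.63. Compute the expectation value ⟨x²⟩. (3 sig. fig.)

⟨x^2⟩ ≈ 79.2

⟨x²⟩ = ∫ x^2 |u|² dx over the full domain.
Differentiating ∫e^(−αx²) dx = √(π/α) under α to get the higher moments, evaluating both integrals, ⟨x²⟩ = 5·a^2/2.
With a = 5.63, ⟨x^2⟩ = 79.24.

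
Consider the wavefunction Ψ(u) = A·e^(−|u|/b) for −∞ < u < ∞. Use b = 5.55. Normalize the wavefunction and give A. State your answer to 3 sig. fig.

A ≈ 0.424

Normalization requires ∫|Ψ|² du = 1, integrated from −∞ to ∞.
Recall ∫₀^∞ u^m e^(−u/β) du = m!·β^(m+1), with Ψ = A·e^(−|u|/b), the integral evaluates to A²·[b].
Setting this equal to 1 gives A² = 1/(b).
With b = 5.55: A² = 0.1802 and A = 0.4245.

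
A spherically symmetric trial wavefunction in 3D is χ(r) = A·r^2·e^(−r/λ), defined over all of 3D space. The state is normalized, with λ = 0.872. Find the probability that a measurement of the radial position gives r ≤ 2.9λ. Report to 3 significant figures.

P = ∫ |χ|² 4πr² dr over r ≤ 2.9λ.
A² is fixed by ∫₀^∞ 4πr²|χ|² dr = 1, i.e. A² = (45·π·λ^7/2)^(−1).
Let u = r/λ; then A², 4π and the length scale all cancel, so P = ∫_{0}^{2.9} u^6·e^(-2·u) du ÷ ∫_{0}^{∞} u^6·e^(-2·u) du.
An antiderivative of u^6·e^(-2·u) is -(4·u^6 + 12·u^5 + 30·u^4 + 60·u^3 + 90·u^2 + 90·u + 45)·e^(-2·u)/8; evaluating from 0 to 2.9 gives ≈ 2.0340, while the full integral is 45/8.
The region integral divided by the full integral gives P = 0.3616.

P ≈ 0.362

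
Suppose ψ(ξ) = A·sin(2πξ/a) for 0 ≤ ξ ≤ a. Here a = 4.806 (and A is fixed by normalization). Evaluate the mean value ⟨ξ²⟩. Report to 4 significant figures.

⟨ξ^2⟩ ≈ 7.407

The expectation value is the |ψ|²-weighted average of ξ^2: ∫ ξ^2|ψ|² dξ.
With ∫₀^a sin²(nπξ/a) dξ = a/2, since the A² factors cancel between numerator and denominator, ⟨ξ²⟩ = -a^2/(8·π^2) + a^2/3.
Putting a = 4.806 gives 7.4067.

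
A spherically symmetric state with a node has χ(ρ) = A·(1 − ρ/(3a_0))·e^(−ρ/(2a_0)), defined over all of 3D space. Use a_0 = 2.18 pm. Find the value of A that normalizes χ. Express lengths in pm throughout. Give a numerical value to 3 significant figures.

Require ∫ |χ|² 4πρ² dρ = 1 over the whole domain.
In 3D with spherical symmetry the volume element is 4πρ² dρ.
Recall ∫₀^∞ ρ^m e^(−ρ/β) dρ = m!·β^(m+1), with χ = A·(1 − ρ/(3a_0))·e^(−ρ/(2a_0)), the integral evaluates to A²·[8·π·a_0^3/3].
Setting this equal to 1 gives A² = 1/(8·π·a_0^3/3).
Plugging in a_0 = 2.18 yields A = 0.1073.

A ≈ 0.107 pm^(-3/2)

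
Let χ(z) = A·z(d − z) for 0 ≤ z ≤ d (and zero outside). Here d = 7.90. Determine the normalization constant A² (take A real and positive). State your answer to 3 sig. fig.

A^2 ≈ 0.000975

Require ∫ |χ|² dz = 1 over the whole domain.
Expanding the polynomial and integrating term by term, the integral (without the A² prefactor) comes out to d^5/30.
Setting this equal to 1 gives A² = 1/(d^5/30).
With d = 7.90: A² = 0.0009750 and A = 0.03122.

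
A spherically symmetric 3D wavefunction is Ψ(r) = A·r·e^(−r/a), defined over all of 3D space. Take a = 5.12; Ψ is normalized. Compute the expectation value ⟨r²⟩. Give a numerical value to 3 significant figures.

By definition ⟨r²⟩ = ∫ r^2 |Ψ(r)|² 4πr² dr.
With ∫₀^∞ r^6 e^(−αr) dr = 6!/α^7, evaluating both integrals, ⟨r²⟩ = 15·a^2/2.
With a = 5.12, ⟨r^2⟩ = 196.6.

⟨r^2⟩ ≈ 197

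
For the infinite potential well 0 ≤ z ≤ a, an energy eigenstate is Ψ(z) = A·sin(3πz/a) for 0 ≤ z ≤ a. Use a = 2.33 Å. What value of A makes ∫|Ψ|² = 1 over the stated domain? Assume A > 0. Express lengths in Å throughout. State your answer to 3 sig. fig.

A ≈ 0.926 Å^(-1/2)

Normalization requires ∫|Ψ|² dz = 1, integrated from 0 to a.
Using sin²θ = (1 − cos 2θ)/2, with Ψ = A·sin(3πz/a), the integral evaluates to A²·[a/2].
So A² = (a/2)^(−1).
Plugging in a = 2.33 yields A = 0.9265.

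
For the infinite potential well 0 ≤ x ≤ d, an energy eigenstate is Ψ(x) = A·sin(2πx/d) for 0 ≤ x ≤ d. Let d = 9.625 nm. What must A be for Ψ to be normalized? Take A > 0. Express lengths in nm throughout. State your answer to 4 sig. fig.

Require ∫ |Ψ|² dx = 1 over the whole domain.
Using sin²θ = (1 − cos 2θ)/2, with Ψ = A·sin(2πx/d), the integral evaluates to A²·[d/2].
Setting this equal to 1 gives A² = 1/(d/2).
Substituting d = 9.625 gives A² = 0.20779, so A = 0.45584.

A ≈ 0.4558 nm^(-1/2)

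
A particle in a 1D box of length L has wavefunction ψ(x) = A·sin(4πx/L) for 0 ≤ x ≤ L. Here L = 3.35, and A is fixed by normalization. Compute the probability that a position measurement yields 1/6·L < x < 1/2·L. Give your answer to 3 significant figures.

P ≈ 0.299

|ψ|² is the probability density, so P = ∫_{1/6·L}^{1/2·L} |ψ|² dx.
The normalization integral ∫|ψ|²dx over the whole domain equals L/2·A², and A² cancels in the ratio.
Let u = x/L; then A² and the length scale cancel, so P = ∫_{1/6}^{1/2} sin(4·π·u)^2 du ÷ ∫_{0}^{1} sin(4·π·u)^2 du.
An antiderivative of sin(4·π·u)^2 is u/2 - sin(4·π·u)·cos(4·π·u)/(8·π); evaluating from 1/6 to 1/2 gives -√(3)/(32·π) + 1/6, while the full integral is 1/2.
Evaluating gives P = (-√(3)/16 + π/3)/π.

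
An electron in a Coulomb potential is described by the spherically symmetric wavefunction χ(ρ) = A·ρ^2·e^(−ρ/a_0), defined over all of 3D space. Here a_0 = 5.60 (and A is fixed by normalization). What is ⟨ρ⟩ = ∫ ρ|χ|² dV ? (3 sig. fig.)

⟨ρ⟩ ≈ 19.6

The expectation value is the |χ|²-weighted average of ρ: ∫ ρ|χ|² 4πρ² dρ.
Evaluating both integrals, ⟨ρ⟩ = 7·a_0/2.
With a_0 = 5.60, ⟨ρ⟩ = 19.60.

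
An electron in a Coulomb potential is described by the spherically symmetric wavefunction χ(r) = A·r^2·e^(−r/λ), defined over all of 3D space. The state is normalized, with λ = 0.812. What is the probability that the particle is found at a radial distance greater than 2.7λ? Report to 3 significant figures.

P = ∫ |χ|² 4πr² dr over r > 2.7λ.
Normalization gives A² = 1/(45·π·λ^7/2).
Substituting u = r/λ, A², 4π and the length scale all cancel in the ratio: P = ∫_{2.7}^{∞} u^6·e^(-2·u) du / ∫_{0}^{∞} u^6·e^(-2·u) du.
Using ∫ u^6·e^(-2·u) du = -(4·u^6 + 12·u^5 + 30·u^4 + 60·u^3 + 90·u^2 + 90·u + 45)·e^(-2·u)/8, the numerator is ≈ 3.9469 and the denominator is 45/8.
This evaluates to P = 0.7017.

P ≈ 0.702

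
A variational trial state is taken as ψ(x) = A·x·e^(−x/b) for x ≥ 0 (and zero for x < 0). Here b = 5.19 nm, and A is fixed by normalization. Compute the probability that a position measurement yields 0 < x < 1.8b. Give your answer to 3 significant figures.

The probability is P = ∫ |ψ|² dx over [0, 1.8b].
The normalization integral ∫|ψ|²dx over the whole domain equals b^3/4·A², and A² cancels in the ratio.
Substituting u = x/b, A² and the length scale cancel in the ratio: P = ∫_{0}^{1.8} u^2·e^(-2·u) du / ∫_{0}^{∞} u^2·e^(-2·u) du.
Using ∫ u^2·e^(-2·u) du = -(2·u^2 + 2·u + 1)·e^(-2·u)/4, the numerator is 1/4 - 277·e^(-18/5)/100 and the denominator is 1/4.
Evaluating gives P = 0.6973.

P ≈ 0.697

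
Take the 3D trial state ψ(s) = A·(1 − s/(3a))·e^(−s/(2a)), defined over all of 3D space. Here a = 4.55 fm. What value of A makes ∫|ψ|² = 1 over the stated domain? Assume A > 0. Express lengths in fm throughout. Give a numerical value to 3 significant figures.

A ≈ 0.0356 fm^(-3/2)

Normalization requires ∫|ψ|² 4πs² ds = 1, integrated from 0 to ∞.
The integral (without the A² prefactor) comes out to 8·π·a^3/3.
Setting this equal to 1 gives A² = 1/(8·π·a^3/3).
With a = 4.55: A² = 0.001267 and A = 0.03560.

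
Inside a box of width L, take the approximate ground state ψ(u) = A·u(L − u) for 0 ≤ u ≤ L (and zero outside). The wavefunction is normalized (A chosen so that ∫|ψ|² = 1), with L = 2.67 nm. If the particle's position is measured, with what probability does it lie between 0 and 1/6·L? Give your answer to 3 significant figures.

P ≈ 0.0355

|ψ|² is the probability density, so P = ∫_{0}^{1/6·L} |ψ|² du.
With A² fixed by ∫|ψ|² = 1, i.e. A² = (L^5/30)^(−1), substitute and integrate.
In terms of t = u/L (A² and the length scale cancel between numerator and denominator), P = [∫_{0}^{1/6} t^2·(1 - t)^2 dt] / [∫_{0}^{1} t^2·(1 - t)^2 dt].
With ∫ t^2·(1 - t)^2 dt = t^3·(6·t^2 - 15·t + 10)/30 + C, the region integral is ≈ 0.0011831 and the full one is 1/30.
Evaluating gives P = 23/648.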